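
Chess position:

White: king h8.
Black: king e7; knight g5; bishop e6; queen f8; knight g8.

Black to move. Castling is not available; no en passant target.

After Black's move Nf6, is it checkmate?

After Nf6: white king on h8; in check: yes, from the black queen on f8.
King squares — g7: attacked by Qf8; h7: attacked by Ng5; g8: attacked by Be6.
White has no legal moves → checkmate.

yes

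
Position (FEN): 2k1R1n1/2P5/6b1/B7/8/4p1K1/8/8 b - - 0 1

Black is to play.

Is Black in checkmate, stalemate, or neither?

neither

Black to move; black king on c8.
In check: yes, from the white rook on e8.
King squares — b7: available; c7: attacked by Ba5; d7: available; b8: attacked by Pc7; d8: attacked by Pc7.
Legal moves for Black: Kd7, Kb7, Bxe8.
Black is in check but has 3 legal moves → neither.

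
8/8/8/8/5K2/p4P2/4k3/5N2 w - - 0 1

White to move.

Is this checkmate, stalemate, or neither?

neither

White to move; white king on f4.
In check: no.
Legal moves for White: Kg5, Kf5, Ke5, Kg4, Ke4, Kg3, Ng3+, Ne3, Nh2, Nd2.
White has 10 legal moves and is not in check → neither.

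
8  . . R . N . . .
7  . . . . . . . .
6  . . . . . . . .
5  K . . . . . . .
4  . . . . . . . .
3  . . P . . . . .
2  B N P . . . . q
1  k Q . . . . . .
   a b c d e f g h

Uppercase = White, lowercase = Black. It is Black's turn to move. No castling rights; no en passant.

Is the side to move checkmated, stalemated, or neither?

Black to move; black king on a1.
In check: yes, from the white queen on b1.
King squares — b1: attacked by Ba2; a2: attacked by Qb1; b2: attacked by Qb1.
Legal moves for Black: none.
In check with no legal moves → checkmate.

checkmate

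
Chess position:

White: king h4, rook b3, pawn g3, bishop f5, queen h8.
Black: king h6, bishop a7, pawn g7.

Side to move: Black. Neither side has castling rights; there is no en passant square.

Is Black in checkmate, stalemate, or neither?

checkmate

Black to move; black king on h6.
In check: yes, from the white queen on h8.
King squares — g5: attacked by Kh4; h5: attacked by Kh4; g6: attacked by Bf5; g7: own pawn; h7: attacked by Bf5.
Legal moves for Black: none.
In check with no legal moves → checkmate.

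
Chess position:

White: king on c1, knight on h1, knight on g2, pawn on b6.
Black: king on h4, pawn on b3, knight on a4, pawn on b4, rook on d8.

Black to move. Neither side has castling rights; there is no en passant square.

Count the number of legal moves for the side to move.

4

Black to move; king on h4.
In check: yes, from the white knight on g2.
Legal moves: Kh5, Kg5, Kg4, Kh3.
Count: 4.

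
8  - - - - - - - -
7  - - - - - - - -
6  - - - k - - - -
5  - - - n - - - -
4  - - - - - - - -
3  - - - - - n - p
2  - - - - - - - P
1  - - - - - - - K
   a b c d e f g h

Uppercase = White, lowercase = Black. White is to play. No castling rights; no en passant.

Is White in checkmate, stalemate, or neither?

White to move; white king on h1.
In check: no.
King squares — g1: attacked by Nf3; g2: attacked by Ph3; h2: own pawn.
Legal moves for White: none.
Not in check and no legal moves → stalemate.

stalemate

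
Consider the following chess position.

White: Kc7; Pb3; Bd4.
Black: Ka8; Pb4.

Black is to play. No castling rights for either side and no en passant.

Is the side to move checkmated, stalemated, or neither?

stalemate

Black to move; black king on a8.
In check: no.
King squares — a7: attacked by Bd4; b7: attacked by Kc7; b8: attacked by Kc7.
Legal moves for Black: none.
Not in check and no legal moves → stalemate.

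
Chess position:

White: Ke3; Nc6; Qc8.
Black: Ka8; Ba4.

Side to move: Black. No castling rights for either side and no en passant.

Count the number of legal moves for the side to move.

0

Black to move; king on a8.
In check: yes, from the white queen on c8.
Legal moves: none.
Count: 0.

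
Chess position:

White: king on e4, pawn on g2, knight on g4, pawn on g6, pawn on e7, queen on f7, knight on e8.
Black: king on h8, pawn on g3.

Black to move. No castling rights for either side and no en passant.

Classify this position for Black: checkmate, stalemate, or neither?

Black to move; black king on h8.
In check: no.
King squares — g7: attacked by Qf7; h7: attacked by Pg6; g8: attacked by Qf7.
Legal moves for Black: none.
Not in check and no legal moves → stalemate.

stalemate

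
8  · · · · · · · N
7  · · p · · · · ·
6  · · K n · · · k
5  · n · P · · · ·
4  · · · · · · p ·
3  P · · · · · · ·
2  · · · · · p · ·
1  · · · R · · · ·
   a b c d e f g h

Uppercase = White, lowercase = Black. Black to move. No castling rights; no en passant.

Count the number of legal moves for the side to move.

20

Black to move; king on h6.
In check: no.
Legal moves: Kh7, Kg7, Kh5, Kg5, Ne8, Nc8, Nf7, Nb7, Nf5, Ne4, Nc4, Na7+, Nd4+, Nc3, Nxa3, g3, f1=Q, f1=R, f1=B, f1=N.
Count: 20.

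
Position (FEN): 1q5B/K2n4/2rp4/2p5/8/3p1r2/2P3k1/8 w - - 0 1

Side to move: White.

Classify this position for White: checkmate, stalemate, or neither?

White to move; white king on a7.
In check: yes, from the black queen on b8.
King squares — a6: attacked by Rc6; b6: attacked by Rc6; b7: attacked by Qb8; a8: attacked by Qb8; b8: attacked by Nd7.
Legal moves for White: none.
In check with no legal moves → checkmate.

checkmate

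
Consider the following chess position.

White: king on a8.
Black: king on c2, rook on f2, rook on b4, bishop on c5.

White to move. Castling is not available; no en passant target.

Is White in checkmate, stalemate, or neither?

stalemate

White to move; white king on a8.
In check: no.
King squares — a7: attacked by Bc5; b7: attacked by Rb4; b8: attacked by Rb4.
Legal moves for White: none.
Not in check and no legal moves → stalemate.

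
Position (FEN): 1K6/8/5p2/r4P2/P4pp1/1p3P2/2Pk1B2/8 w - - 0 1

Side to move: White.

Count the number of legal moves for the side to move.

White to move; king on b8.
In check: no.
Legal moves: Kc8, Kc7, Kb7, Ba7, Bb6, Bc5, Bh4, Bd4, Bg3, Be3+, Bg1, Be1+, fxg4, cxb3, c3, c4.
Count: 16.

16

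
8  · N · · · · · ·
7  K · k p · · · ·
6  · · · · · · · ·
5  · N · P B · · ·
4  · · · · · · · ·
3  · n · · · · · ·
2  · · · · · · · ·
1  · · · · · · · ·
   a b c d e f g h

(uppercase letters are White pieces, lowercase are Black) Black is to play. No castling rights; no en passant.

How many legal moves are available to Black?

2

Black to move; king on c7.
In check: yes, from the white knight on b5 and the white bishop on e5.
Legal moves: Kd8, Kc8.
Count: 2.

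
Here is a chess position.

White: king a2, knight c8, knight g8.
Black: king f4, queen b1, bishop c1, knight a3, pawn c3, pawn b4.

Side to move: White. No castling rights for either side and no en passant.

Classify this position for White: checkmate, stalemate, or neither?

White to move; white king on a2.
In check: yes, from the black queen on b1.
King squares — a1: attacked by Qb1; b1: attacked by Na3; b2: attacked by Qb1; a3: attacked by Bc1; b3: attacked by Qb1.
Legal moves for White: none.
In check with no legal moves → checkmate.

checkmate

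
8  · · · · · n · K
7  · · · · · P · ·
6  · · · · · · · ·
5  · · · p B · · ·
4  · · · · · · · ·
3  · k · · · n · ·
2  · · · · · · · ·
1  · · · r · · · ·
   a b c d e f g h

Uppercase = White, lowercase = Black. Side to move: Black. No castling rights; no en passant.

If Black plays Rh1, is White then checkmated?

After Rh1: white king on h8; in check: yes, from the black rook on h1.
White has 3 legal replies: Kg8, Kg7, Bh2.
In check but a legal move exists → not checkmate.

no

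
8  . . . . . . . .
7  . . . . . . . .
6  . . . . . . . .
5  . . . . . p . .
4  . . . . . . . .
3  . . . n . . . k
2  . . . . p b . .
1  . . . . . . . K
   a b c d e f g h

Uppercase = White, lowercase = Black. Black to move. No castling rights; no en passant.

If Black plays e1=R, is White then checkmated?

After e1=R: white king on h1; in check: yes, from the black rook on e1.
King squares — g1: attacked by Re1; g2: attacked by Kh3; h2: attacked by Kh3.
White has no legal moves → checkmate.

yes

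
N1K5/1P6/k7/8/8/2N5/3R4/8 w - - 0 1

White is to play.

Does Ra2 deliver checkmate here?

yes

After Ra2: black king on a6; in check: yes, from the white rook on a2.
King squares — a5: attacked by Ra2; b5: attacked by Nc3; b6: attacked by Na8; a7: attacked by Ra2; b7: attacked by Kc8.
Black has no legal moves → checkmate.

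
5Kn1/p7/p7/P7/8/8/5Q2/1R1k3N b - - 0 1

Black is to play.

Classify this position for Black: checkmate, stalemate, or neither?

checkmate

Black to move; black king on d1.
In check: yes, from the white rook on b1.
King squares — c1: attacked by Rb1; e1: attacked by Rb1; c2: attacked by Qf2; d2: attacked by Qf2; e2: attacked by Qf2.
Legal moves for Black: none.
In check with no legal moves → checkmate.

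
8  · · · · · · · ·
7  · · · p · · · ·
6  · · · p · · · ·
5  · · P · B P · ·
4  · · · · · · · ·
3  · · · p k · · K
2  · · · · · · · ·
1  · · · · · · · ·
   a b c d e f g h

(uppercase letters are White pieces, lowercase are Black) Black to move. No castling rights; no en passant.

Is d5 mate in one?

no

After d5: white king on h3; in check: no.
White is not in check, so this cannot be checkmate.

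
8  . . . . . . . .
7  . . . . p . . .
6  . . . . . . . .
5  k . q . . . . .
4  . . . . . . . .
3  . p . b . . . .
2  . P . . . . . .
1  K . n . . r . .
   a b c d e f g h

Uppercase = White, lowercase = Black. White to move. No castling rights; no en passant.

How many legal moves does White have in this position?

White to move; king on a1.
In check: no.
Legal moves: none.
Count: 0.

0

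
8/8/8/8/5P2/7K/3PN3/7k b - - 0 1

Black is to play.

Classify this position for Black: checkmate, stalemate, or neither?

stalemate

Black to move; black king on h1.
In check: no.
King squares — g1: attacked by Ne2; g2: attacked by Kh3; h2: attacked by Kh3.
Legal moves for Black: none.
Not in check and no legal moves → stalemate.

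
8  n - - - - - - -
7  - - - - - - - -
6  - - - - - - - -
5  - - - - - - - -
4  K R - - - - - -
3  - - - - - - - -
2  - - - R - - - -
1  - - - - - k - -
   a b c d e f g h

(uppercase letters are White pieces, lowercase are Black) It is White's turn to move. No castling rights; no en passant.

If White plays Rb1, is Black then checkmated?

yes

After Rb1: black king on f1; in check: yes, from the white rook on b1.
King squares — e1: attacked by Rb1; g1: attacked by Rb1; e2: attacked by Rd2; f2: attacked by Rd2; g2: attacked by Rd2.
Black has no legal moves → checkmate.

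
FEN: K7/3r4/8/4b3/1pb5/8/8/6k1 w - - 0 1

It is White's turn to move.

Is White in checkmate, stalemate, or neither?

White to move; white king on a8.
In check: no.
King squares — a7: attacked by Rd7; b7: attacked by Rd7; b8: attacked by Be5.
Legal moves for White: none.
Not in check and no legal moves → stalemate.

stalemate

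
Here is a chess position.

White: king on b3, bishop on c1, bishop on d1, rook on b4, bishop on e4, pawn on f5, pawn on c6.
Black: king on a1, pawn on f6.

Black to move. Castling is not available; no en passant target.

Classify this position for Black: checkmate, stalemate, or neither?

stalemate

Black to move; black king on a1.
In check: no.
King squares — b1: attacked by Be4; a2: attacked by Kb3; b2: attacked by Bc1.
Legal moves for Black: none.
Not in check and no legal moves → stalemate.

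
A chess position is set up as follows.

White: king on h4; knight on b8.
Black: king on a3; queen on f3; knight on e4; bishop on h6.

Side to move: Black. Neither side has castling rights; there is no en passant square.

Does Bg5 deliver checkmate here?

After Bg5: white king on h4; in check: yes, from the black bishop on g5.
King squares — g3: attacked by Qf3; h3: attacked by Qf3; g4: attacked by Qf3; g5: attacked by Ne4; h5: attacked by Qf3.
White has no legal moves → checkmate.

yes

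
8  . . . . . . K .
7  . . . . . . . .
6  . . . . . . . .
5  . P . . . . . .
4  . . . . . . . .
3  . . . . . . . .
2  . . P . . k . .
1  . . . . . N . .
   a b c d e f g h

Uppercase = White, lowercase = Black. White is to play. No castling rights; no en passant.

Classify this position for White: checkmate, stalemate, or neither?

neither

White to move; white king on g8.
In check: no.
Legal moves for White: Kh8, Kf8, Kh7, Kg7, Kf7, Ng3, Ne3, Nh2, Nd2, b6, c3, c4.
White has 12 legal moves and is not in check → neither.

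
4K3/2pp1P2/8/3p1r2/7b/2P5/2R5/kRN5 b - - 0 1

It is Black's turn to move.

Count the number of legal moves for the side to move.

1

Black to move; king on a1.
In check: yes, from the white rook on b1.
Legal moves: Kxb1.
Count: 1.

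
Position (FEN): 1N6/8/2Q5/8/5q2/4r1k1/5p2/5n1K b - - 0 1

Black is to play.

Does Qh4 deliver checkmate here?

After Qh4: white king on h1; in check: yes, from the black queen on h4.
King squares — g1: attacked by Pf2; g2: attacked by Kg3; h2: attacked by Nf1.
White has no legal moves → checkmate.

yes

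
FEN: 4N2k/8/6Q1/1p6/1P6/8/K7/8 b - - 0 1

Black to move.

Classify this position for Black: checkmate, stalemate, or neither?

stalemate

Black to move; black king on h8.
In check: no.
King squares — g7: attacked by Qg6; h7: attacked by Qg6; g8: attacked by Qg6.
Legal moves for Black: none.
Not in check and no legal moves → stalemate.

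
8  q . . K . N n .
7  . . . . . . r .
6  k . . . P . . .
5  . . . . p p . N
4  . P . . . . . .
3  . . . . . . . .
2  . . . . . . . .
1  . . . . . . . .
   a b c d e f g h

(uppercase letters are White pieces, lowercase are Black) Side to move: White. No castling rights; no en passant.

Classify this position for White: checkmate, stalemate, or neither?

checkmate

White to move; white king on d8.
In check: yes, from the black queen on a8.
King squares — c7: attacked by Rg7; d7: attacked by Rg7; e7: attacked by Rg7; c8: attacked by Qa8; e8: attacked by Qa8.
Legal moves for White: none.
In check with no legal moves → checkmate.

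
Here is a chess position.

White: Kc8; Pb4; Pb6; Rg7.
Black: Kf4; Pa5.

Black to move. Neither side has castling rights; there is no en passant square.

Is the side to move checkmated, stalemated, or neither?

Black to move; black king on f4.
In check: no.
Legal moves for Black: Kf5, Ke5, Ke4, Kf3, Ke3, axb4, a4.
Black has 7 legal moves and is not in check → neither.

neither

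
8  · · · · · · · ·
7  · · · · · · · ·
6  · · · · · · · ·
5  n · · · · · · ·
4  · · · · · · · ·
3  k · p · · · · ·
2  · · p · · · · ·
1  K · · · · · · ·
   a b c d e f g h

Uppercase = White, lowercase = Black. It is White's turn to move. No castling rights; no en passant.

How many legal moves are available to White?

0

White to move; king on a1.
In check: no.
Legal moves: none.
Count: 0.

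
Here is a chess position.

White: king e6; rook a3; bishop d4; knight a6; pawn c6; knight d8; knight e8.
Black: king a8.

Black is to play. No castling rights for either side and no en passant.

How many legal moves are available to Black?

Black to move; king on a8.
In check: no.
Legal moves: none.
Count: 0.

0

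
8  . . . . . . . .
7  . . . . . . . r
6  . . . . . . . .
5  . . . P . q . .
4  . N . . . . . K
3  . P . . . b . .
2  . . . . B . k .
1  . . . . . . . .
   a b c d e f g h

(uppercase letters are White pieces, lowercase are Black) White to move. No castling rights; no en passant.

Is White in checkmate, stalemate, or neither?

White to move; white king on h4.
In check: yes, from the black rook on h7.
King squares — g3: attacked by Kg2; h3: attacked by Kg2; g4: attacked by Bf3; g5: attacked by Qf5; h5: attacked by Bf3.
Legal moves for White: none.
In check with no legal moves → checkmate.

checkmate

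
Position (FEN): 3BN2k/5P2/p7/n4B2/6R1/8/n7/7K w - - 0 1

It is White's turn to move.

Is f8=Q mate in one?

After f8=Q: black king on h8; in check: yes, from the white queen on f8.
King squares — g7: attacked by Rg4; h7: attacked by Bf5; g8: attacked by Rg4.
Black has no legal moves → checkmate.

yes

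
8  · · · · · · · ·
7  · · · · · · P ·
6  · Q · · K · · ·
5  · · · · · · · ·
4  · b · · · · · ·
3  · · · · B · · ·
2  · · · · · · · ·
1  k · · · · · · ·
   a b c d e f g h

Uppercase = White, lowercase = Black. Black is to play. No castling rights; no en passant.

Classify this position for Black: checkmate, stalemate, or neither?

Black to move; black king on a1.
In check: no.
Legal moves for Black: Bf8, Be7, Bd6, Bc5, Ba5, Bc3, Ba3, Bd2, Be1, Kb2, Ka2, Kb1.
Black has 12 legal moves and is not in check → neither.

neither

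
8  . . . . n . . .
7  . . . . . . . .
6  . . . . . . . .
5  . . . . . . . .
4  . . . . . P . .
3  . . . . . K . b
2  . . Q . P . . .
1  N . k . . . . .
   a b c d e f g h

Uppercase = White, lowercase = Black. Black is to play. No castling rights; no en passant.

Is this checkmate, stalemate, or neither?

checkmate

Black to move; black king on c1.
In check: yes, from the white queen on c2.
King squares — b1: attacked by Qc2; d1: attacked by Qc2; b2: attacked by Qc2; c2: attacked by Na1; d2: attacked by Qc2.
Legal moves for Black: none.
In check with no legal moves → checkmate.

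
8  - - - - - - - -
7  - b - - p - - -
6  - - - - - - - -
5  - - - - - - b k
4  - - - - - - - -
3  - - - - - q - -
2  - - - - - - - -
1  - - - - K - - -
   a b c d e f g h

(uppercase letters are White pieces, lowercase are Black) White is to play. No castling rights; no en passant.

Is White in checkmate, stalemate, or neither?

White to move; white king on e1.
In check: no.
King squares — d1: attacked by Qf3; f1: attacked by Qf3; d2: attacked by Bg5; e2: attacked by Qf3; f2: attacked by Qf3.
Legal moves for White: none.
Not in check and no legal moves → stalemate.

stalemate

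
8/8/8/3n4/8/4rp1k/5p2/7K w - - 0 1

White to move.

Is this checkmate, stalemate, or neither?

White to move; white king on h1.
In check: no.
King squares — g1: attacked by Pf2; g2: attacked by Pf3; h2: attacked by Kh3.
Legal moves for White: none.
Not in check and no legal moves → stalemate.

stalemate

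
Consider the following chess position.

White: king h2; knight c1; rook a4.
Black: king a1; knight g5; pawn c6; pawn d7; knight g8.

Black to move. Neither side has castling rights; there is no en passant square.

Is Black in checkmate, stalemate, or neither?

neither

Black to move; black king on a1.
In check: yes, from the white rook on a4.
Legal moves for Black: Kb2, Kb1.
Black is in check but has 2 legal moves → neither.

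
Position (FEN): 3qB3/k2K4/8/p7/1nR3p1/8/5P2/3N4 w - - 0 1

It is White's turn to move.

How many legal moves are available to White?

2

White to move; king on d7.
In check: yes, from the black queen on d8.
Legal moves: Kxd8, Ke6.
Count: 2.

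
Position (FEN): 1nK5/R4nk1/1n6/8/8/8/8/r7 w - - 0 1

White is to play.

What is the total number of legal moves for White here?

3

White to move; king on c8.
In check: yes, from the black knight on b6.
Legal moves: Kxb8, Kc7, Kb7.
Count: 3.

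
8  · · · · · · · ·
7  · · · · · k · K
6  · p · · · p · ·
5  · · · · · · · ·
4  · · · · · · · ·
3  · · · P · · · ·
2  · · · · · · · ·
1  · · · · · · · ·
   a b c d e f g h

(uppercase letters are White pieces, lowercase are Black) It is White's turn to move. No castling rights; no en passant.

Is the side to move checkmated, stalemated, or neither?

neither

White to move; white king on h7.
In check: no.
Legal moves for White: Kh8, Kh6, d4.
White has 3 legal moves and is not in check → neither.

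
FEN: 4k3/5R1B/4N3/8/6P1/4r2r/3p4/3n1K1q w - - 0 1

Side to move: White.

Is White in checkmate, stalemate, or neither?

checkmate

White to move; white king on f1.
In check: yes, from the black queen on h1.
King squares — e1: attacked by Qh1; g1: attacked by Qh1; e2: attacked by Re3; f2: attacked by Nd1; g2: attacked by Qh1.
Legal moves for White: none.
In check with no legal moves → checkmate.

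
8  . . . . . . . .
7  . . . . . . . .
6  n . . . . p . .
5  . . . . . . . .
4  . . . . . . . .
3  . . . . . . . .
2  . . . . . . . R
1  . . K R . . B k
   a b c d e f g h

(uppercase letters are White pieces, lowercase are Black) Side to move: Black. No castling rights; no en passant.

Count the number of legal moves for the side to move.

Black to move; king on h1.
In check: yes, from the white rook on h2.
Legal moves: none.
Count: 0.

0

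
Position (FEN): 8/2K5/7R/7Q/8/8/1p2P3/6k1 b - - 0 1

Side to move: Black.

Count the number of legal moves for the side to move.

7

Black to move; king on g1.
In check: no.
Legal moves: Kg2, Kf2, Kf1, b1=Q, b1=R, b1=B, b1=N.
Count: 7.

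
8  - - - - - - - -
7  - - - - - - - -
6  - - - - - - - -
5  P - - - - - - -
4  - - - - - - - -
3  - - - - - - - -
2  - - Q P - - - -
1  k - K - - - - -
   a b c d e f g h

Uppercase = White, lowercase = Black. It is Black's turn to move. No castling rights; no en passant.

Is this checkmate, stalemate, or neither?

stalemate

Black to move; black king on a1.
In check: no.
King squares — b1: attacked by Kc1; a2: attacked by Qc2; b2: attacked by Kc1.
Legal moves for Black: none.
Not in check and no legal moves → stalemate.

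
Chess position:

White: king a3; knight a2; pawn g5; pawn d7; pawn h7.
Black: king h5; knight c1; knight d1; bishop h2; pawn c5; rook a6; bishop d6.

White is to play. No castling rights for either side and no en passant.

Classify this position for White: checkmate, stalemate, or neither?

checkmate

White to move; white king on a3.
In check: yes, from the black rook on a6.
King squares — a2: own knight; b2: attacked by Nd1; b3: attacked by Nc1; a4: attacked by Ra6; b4: attacked by Pc5.
Legal moves for White: none.
In check with no legal moves → checkmate.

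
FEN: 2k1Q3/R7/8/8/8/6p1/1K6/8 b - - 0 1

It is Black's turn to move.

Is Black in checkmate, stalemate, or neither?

checkmate

Black to move; black king on c8.
In check: yes, from the white queen on e8.
King squares — b7: attacked by Ra7; c7: attacked by Ra7; d7: attacked by Ra7; b8: attacked by Qe8; d8: attacked by Qe8.
Legal moves for Black: none.
In check with no legal moves → checkmate.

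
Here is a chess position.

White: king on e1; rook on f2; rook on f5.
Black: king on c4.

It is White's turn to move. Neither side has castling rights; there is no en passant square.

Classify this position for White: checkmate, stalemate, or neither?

White to move; white king on e1.
In check: no.
Legal moves for White include: Rf8, Rf7, Rf6, Rh5, Rg5, Re5, Rd5, Rc5+, Rb5, Ra5, R5f4+, R5f3, R2f4+, R2f3, Rh2, Rg2, Re2, Rd2, ... (list truncated; more exist).
White has legal moves and is not in check → neither.

neither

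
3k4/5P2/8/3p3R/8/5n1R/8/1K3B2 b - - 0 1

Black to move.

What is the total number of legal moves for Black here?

Black to move; king on d8.
In check: no.
Legal moves: Kc8, Ke7, Kd7, Kc7, Ng5, Ne5, Nh4, Nd4, Nh2, Nd2+, Ng1, Ne1, d4.
Count: 13.

13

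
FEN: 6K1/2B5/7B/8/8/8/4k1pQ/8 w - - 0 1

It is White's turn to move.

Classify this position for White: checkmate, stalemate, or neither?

neither

White to move; white king on g8.
In check: no.
Legal moves for White include: Kh8, Kf8, Kh7, Kg7, Kf7, Bd8, Bb8, Bd6, Bb6, Be5, Ba5, Bcf4, Bg3, Bf8, Bg7, Bg5, Bhf4, Be3, ... (list truncated; more exist).
White has legal moves and is not in check → neither.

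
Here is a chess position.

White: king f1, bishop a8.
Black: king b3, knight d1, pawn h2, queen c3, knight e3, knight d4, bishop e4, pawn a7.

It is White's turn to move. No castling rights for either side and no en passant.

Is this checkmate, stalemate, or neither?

checkmate

White to move; white king on f1.
In check: yes, from the black knight on e3.
King squares — e1: attacked by Qc3; g1: attacked by Ph2; e2: attacked by Nd4; f2: attacked by Nd1; g2: attacked by Ne3.
Legal moves for White: none.
In check with no legal moves → checkmate.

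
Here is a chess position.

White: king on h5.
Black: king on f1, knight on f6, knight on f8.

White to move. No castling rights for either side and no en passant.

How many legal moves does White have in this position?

3

White to move; king on h5.
In check: yes, from the black knight on f6.
Legal moves: Kh6, Kg5, Kh4.
Count: 3.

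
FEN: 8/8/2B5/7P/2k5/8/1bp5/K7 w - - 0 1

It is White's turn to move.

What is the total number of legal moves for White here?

White to move; king on a1.
In check: yes, from the black bishop on b2.
Legal moves: Kxb2, Ka2.
Count: 2.

2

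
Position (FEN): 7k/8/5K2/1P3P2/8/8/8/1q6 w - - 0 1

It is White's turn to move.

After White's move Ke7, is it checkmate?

After Ke7: black king on h8; in check: no.
Black is not in check, so this cannot be checkmate.

no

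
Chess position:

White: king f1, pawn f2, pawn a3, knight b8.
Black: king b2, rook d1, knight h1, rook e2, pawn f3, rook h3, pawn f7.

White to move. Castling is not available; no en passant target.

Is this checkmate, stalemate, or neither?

White to move; white king on f1.
In check: yes, from the black rook on d1.
King squares — e1: attacked by Rd1; g1: attacked by Rd1; e2: attacked by Pf3; f2: own pawn; g2: attacked by Pf3.
Legal moves for White: none.
In check with no legal moves → checkmate.

checkmate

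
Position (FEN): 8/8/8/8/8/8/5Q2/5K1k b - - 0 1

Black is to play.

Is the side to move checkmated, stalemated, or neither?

stalemate

Black to move; black king on h1.
In check: no.
King squares — g1: attacked by Kf1; g2: attacked by Kf1; h2: attacked by Qf2.
Legal moves for Black: none.
Not in check and no legal moves → stalemate.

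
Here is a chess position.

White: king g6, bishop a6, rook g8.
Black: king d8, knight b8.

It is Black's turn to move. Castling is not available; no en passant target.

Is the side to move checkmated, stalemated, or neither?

neither

Black to move; black king on d8.
In check: yes, from the white rook on g8.
King squares — c7: available; d7: available; e7: available; c8: attacked by Ba6; e8: attacked by Rg8.
Legal moves for Black: Ke7, Kd7, Kc7.
Black is in check but has 3 legal moves → neither.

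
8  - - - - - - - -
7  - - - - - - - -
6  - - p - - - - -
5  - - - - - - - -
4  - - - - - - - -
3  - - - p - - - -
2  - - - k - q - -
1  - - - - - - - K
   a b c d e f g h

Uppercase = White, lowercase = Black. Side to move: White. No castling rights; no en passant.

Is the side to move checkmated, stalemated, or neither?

White to move; white king on h1.
In check: no.
King squares — g1: attacked by Qf2; g2: attacked by Qf2; h2: attacked by Qf2.
Legal moves for White: none.
Not in check and no legal moves → stalemate.

stalemate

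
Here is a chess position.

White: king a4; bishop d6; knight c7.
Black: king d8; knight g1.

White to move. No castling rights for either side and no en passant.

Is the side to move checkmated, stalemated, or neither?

neither

White to move; white king on a4.
In check: no.
Legal moves for White include: Ne8, Na8, Ne6+, Na6, Nd5, Nb5, Bf8, Be7+, Be5, Bc5, Bf4, Bb4, Bg3, Ba3, Bh2, Kb5, Ka5, Kb4, ... (list truncated; more exist).
White has legal moves and is not in check → neither.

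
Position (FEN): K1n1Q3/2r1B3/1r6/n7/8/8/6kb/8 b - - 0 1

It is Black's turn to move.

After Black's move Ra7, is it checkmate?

yes

After Ra7: white king on a8; in check: yes, from the black rook on a7.
King squares — a7: attacked by Nc8; b7: attacked by Na5; b8: attacked by Bh2.
White has no legal moves → checkmate.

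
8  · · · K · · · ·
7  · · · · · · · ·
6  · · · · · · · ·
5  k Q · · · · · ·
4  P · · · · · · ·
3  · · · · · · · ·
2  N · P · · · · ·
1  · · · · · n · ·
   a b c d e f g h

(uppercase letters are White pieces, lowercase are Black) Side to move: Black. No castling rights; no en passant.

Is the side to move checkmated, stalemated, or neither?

checkmate

Black to move; black king on a5.
In check: yes, from the white queen on b5.
King squares — a4: attacked by Qb5; b4: attacked by Na2; b5: attacked by Pa4; a6: attacked by Qb5; b6: attacked by Qb5.
Legal moves for Black: none.
In check with no legal moves → checkmate.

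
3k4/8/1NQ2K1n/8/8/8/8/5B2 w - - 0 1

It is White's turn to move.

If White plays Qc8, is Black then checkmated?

yes

After Qc8: black king on d8; in check: yes, from the white queen on c8.
King squares — c7: attacked by Qc8; d7: attacked by Nb6; e7: attacked by Kf6; c8: attacked by Nb6; e8: attacked by Qc8.
Black has no legal moves → checkmate.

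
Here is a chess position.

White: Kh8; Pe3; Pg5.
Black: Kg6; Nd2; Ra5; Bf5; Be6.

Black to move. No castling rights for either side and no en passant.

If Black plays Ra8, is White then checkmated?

yes

After Ra8: white king on h8; in check: yes, from the black rook on a8.
King squares — g7: attacked by Kg6; h7: attacked by Kg6; g8: attacked by Be6.
White has no legal moves → checkmate.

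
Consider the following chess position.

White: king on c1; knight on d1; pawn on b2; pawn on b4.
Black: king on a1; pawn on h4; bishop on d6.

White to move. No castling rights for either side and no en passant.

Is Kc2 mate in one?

no

After Kc2: black king on a1; in check: no.
Black is not in check, so this cannot be checkmate.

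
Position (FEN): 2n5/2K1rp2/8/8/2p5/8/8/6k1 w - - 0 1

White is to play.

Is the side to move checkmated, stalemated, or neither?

neither

White to move; white king on c7.
In check: yes, from the black rook on e7.
King squares — b6: attacked by Nc8; c6: available; d6: attacked by Nc8; b7: attacked by Re7; d7: attacked by Re7; b8: available; c8: available; d8: available.
Legal moves for White: Kd8, Kxc8, Kb8, Kc6.
White is in check but has 4 legal moves → neither.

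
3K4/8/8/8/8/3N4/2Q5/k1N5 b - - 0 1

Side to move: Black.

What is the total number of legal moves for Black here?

0

Black to move; king on a1.
In check: no.
Legal moves: none.
Count: 0.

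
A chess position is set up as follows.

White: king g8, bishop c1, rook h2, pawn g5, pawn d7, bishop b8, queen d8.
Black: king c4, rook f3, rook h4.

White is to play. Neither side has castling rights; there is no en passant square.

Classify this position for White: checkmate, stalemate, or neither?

White to move; white king on g8.
In check: no.
Legal moves for White include: Kg7, Qf8, Qe8, Qc8+, Qe7, Qc7+, Qf6, Qb6, Qa5, Bc7, Ba7, Bd6, Be5, Bbf4, Bg3, Rxh4+, Rh3, Rg2, ... (list truncated; more exist).
White has legal moves and is not in check → neither.

neither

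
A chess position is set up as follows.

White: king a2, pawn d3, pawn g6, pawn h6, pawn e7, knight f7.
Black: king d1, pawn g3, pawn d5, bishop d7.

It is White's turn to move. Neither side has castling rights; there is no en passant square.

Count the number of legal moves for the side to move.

White to move; king on a2.
In check: no.
Legal moves: Nh8, Nd8, Nd6, Ng5, Ne5, Kb3, Ka3, Kb2, Kb1, Ka1, e8=Q, e8=R, e8=B, e8=N, h7, g7, d4.
Count: 17.

17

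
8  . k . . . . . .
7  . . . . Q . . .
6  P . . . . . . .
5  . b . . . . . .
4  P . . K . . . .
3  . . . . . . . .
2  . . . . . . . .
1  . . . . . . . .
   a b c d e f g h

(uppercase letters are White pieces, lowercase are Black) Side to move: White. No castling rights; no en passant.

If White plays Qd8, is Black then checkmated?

After Qd8: black king on b8; in check: yes, from the white queen on d8.
Black has 1 legal reply: Ka7.
In check but a legal move exists → not checkmate.

no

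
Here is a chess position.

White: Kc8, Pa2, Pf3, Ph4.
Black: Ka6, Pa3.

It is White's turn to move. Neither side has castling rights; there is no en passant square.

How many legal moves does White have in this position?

6

White to move; king on c8.
In check: no.
Legal moves: Kd8, Kb8, Kd7, Kc7, h5, f4.
Count: 6.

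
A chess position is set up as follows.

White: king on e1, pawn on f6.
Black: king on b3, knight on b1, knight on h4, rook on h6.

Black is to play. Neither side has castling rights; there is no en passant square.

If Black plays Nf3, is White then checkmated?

no

After Nf3: white king on e1; in check: yes, from the black knight on f3.
White has 4 legal replies: Kf2, Ke2, Kf1, Kd1.
In check but a legal move exists → not checkmate.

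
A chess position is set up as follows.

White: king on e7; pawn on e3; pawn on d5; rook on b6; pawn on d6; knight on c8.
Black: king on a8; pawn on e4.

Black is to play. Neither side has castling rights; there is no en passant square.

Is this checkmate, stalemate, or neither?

stalemate

Black to move; black king on a8.
In check: no.
King squares — a7: attacked by Nc8; b7: attacked by Rb6; b8: attacked by Rb6.
Legal moves for Black: none.
Not in check and no legal moves → stalemate.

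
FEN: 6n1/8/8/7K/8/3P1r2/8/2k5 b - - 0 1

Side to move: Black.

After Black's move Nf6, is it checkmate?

no

After Nf6: white king on h5; in check: yes, from the black knight on f6.
White has 4 legal replies: Kh6, Kg6, Kg5, Kh4.
In check but a legal move exists → not checkmate.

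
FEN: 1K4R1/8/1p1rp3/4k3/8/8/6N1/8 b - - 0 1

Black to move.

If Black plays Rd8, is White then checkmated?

After Rd8: white king on b8; in check: yes, from the black rook on d8.
White has 4 legal replies: Kc7, Kb7, Ka7, Rxd8.
In check but a legal move exists → not checkmate.

no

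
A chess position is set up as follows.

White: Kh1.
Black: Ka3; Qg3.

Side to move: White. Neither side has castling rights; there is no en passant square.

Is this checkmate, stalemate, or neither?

stalemate

White to move; white king on h1.
In check: no.
King squares — g1: attacked by Qg3; g2: attacked by Qg3; h2: attacked by Qg3.
Legal moves for White: none.
Not in check and no legal moves → stalemate.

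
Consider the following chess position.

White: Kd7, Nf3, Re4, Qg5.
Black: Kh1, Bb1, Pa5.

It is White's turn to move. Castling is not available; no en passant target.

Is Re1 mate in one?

After Re1: black king on h1; in check: yes, from the white rook on e1.
King squares — g1: attacked by Re1; g2: attacked by Qg5; h2: attacked by Nf3.
Black has no legal moves → checkmate.

yes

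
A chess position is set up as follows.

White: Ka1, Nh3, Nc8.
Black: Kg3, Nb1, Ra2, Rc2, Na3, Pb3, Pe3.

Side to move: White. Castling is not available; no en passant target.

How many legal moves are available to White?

White to move; king on a1.
In check: yes, from the black rook on a2.
Legal moves: none.
Count: 0.

0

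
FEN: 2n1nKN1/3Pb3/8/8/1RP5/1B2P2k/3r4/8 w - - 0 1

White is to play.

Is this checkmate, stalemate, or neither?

White to move; white king on f8.
In check: yes, from the black bishop on e7.
King squares — e7: attacked by Nc8; f7: available; g7: attacked by Ne8; e8: available; g8: own knight.
Legal moves for White: Kxe8, Kf7, Nxe7.
White is in check but has 3 legal moves → neither.

neither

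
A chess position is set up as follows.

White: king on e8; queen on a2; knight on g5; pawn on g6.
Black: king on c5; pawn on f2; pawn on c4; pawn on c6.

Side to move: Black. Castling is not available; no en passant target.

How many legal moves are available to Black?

11

Black to move; king on c5.
In check: no.
Legal moves: Kd6, Kb6, Kd5, Kb5, Kd4, Kb4, c3, f1=Q, f1=R, f1=B, f1=N.
Count: 11.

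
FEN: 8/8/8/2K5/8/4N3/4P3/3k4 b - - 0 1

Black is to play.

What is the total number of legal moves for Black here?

4

Black to move; king on d1.
In check: yes, from the white knight on e3.
Legal moves: Kxe2, Kd2, Ke1, Kc1.
Count: 4.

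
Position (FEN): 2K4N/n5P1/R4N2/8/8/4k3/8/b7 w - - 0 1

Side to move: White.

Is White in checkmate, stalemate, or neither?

White to move; white king on c8.
In check: yes, from the black knight on a7.
Legal moves for White: Kd8, Kb8, Kd7, Kc7, Kb7, Rxa7.
White is in check but has 6 legal moves → neither.

neither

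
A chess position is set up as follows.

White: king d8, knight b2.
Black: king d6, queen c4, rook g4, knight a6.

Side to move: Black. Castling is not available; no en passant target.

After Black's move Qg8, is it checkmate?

After Qg8: white king on d8; in check: yes, from the black queen on g8.
King squares — c7: attacked by Na6; d7: attacked by Kd6; e7: attacked by Kd6; c8: attacked by Qg8; e8: attacked by Qg8.
White has no legal moves → checkmate.

yes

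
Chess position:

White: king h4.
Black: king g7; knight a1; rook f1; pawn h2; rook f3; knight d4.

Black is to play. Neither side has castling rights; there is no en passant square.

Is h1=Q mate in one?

no

After h1=Q: white king on h4; in check: yes, from the black queen on h1.
White has 2 legal replies: Kg5, Kg4.
In check but a legal move exists → not checkmate.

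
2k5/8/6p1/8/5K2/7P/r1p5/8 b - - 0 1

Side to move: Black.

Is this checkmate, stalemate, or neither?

neither

Black to move; black king on c8.
In check: no.
Legal moves for Black: Kd8, Kb8, Kd7, Kc7, Kb7, Ra8, Ra7, Ra6, Ra5, Ra4+, Ra3, Rb2, Ra1, g5+, c1=Q+, c1=R, c1=B+, c1=N.
Black has 18 legal moves and is not in check → neither.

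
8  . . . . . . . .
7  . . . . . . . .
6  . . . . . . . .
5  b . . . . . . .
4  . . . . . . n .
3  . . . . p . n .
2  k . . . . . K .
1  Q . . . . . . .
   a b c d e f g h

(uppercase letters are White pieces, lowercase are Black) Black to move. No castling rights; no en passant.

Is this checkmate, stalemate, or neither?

neither

Black to move; black king on a2.
In check: yes, from the white queen on a1.
King squares — a1: available; b1: attacked by Qa1; b2: attacked by Qa1; a3: attacked by Qa1; b3: available.
Legal moves for Black: Kb3, Kxa1.
Black is in check but has 2 legal moves → neither.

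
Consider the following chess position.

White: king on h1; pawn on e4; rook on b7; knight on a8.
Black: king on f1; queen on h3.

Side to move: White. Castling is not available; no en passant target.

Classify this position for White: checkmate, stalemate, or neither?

checkmate

White to move; white king on h1.
In check: yes, from the black queen on h3.
King squares — g1: attacked by Kf1; g2: attacked by Kf1; h2: attacked by Qh3.
Legal moves for White: none.
In check with no legal moves → checkmate.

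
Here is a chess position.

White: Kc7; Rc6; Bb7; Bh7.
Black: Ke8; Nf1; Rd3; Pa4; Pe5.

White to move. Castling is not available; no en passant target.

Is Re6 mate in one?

After Re6: black king on e8; in check: yes, from the white rook on e6.
Black has 2 legal replies: Kf8, Kf7.
In check but a legal move exists → not checkmate.

no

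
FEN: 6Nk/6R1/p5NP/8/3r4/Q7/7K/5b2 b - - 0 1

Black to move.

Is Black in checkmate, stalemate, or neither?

checkmate

Black to move; black king on h8.
In check: yes, from the white knight on g6.
King squares — g7: attacked by Ph6; h7: attacked by Rg7; g8: attacked by Rg7.
Legal moves for Black: none.
In check with no legal moves → checkmate.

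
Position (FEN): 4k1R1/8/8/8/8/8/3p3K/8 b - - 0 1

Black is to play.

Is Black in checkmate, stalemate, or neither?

neither

Black to move; black king on e8.
In check: yes, from the white rook on g8.
King squares — d7: available; e7: available; f7: available; d8: attacked by Rg8; f8: attacked by Rg8.
Legal moves for Black: Kf7, Ke7, Kd7.
Black is in check but has 3 legal moves → neither.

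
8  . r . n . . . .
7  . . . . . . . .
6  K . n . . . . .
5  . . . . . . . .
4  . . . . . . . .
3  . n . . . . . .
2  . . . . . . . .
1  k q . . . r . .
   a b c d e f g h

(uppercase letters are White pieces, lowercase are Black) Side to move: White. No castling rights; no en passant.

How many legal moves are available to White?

White to move; king on a6.
In check: no.
Legal moves: none.
Count: 0.

0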